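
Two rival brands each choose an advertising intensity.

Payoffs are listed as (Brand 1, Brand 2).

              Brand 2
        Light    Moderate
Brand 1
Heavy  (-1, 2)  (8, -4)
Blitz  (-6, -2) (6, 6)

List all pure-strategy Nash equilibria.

The unique pure-strategy Nash equilibrium is (Heavy, Light).

Brand 1 against Light: payoffs -1, -6 → best response Heavy.
Brand 1 against Moderate: payoffs 8, 6 → best response Heavy.
Brand 2 against Heavy: payoffs 2, -4 → best response Light.
Brand 2 against Blitz: payoffs -2, 6 → best response Moderate.
Mutual best responses: (Heavy, Light).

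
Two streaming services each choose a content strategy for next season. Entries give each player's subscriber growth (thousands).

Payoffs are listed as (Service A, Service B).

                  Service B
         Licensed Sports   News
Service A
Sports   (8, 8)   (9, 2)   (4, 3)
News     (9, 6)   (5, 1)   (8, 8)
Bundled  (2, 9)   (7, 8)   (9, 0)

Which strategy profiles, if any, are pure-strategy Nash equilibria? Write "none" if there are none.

Service A against Licensed: payoffs 8, 9, 2 → best response News.
Service A against Sports: payoffs 9, 5, 7 → best response Sports.
Service A against News: payoffs 4, 8, 9 → best response Bundled.
Service B against Sports: payoffs 8, 2, 3 → best response Licensed.
Service B against News: payoffs 6, 1, 8 → best response News.
Service B against Bundled: payoffs 9, 8, 0 → best response Licensed.
No profile is a mutual best response for all players.

none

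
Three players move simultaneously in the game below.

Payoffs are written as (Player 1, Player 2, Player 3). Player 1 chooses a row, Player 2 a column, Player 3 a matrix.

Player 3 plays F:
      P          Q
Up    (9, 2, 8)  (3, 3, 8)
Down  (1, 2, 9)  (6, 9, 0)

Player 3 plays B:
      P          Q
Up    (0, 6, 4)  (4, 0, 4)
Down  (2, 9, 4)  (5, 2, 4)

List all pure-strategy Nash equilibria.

There is no pure-strategy Nash equilibrium.

Player 1 against (P, F): payoffs 9, 1 → best response Up.
Player 1 against (P, B): payoffs 0, 2 → best response Down.
Player 1 against (Q, F): payoffs 3, 6 → best response Down.
Player 1 against (Q, B): payoffs 4, 5 → best response Down.
Player 2 against (Up, F): payoffs 2, 3 → best response Q.
Player 2 against (Up, B): payoffs 6, 0 → best response P.
Player 2 against (Down, F): payoffs 2, 9 → best response Q.
Player 2 against (Down, B): payoffs 9, 2 → best response P.
Player 3 against (Up, P): payoffs 8, 4 → best response F.
Player 3 against (Up, Q): payoffs 8, 4 → best response F.
Player 3 against (Down, P): payoffs 9, 4 → best response F.
Player 3 against (Down, Q): payoffs 0, 4 → best response B.
No profile is a mutual best response for all players.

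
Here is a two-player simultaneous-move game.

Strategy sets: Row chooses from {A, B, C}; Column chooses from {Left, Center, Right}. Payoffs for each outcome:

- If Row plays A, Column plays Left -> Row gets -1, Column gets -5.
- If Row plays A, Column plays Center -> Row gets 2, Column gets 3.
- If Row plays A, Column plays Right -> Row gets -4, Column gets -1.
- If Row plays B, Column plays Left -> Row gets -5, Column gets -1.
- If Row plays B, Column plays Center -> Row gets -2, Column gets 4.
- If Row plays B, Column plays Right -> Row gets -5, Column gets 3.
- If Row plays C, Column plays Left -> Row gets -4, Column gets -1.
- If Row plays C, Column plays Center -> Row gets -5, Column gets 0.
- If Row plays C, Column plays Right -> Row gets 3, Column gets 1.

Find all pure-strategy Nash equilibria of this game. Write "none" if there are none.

(A, Center), (C, Right)

Row against Left: payoffs -1, -5, -4 → best response A.
Row against Center: payoffs 2, -2, -5 → best response A.
Row against Right: payoffs -4, -5, 3 → best response C.
Column against A: payoffs -5, 3, -1 → best response Center.
Column against B: payoffs -1, 4, 3 → best response Center.
Column against C: payoffs -1, 0, 1 → best response Right.
Mutual best responses: (A, Center); (C, Right).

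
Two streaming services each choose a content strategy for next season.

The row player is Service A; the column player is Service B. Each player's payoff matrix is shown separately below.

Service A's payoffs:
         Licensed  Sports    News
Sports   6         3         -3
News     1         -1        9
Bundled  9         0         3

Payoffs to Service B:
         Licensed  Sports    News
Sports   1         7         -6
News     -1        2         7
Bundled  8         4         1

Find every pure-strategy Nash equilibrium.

(Sports, Sports), (News, News), (Bundled, Licensed)

Service A against Licensed: payoffs 6, 1, 9 → best response Bundled.
Service A against Sports: payoffs 3, -1, 0 → best response Sports.
Service A against News: payoffs -3, 9, 3 → best response News.
Service B against Sports: payoffs 1, 7, -6 → best response Sports.
Service B against News: payoffs -1, 2, 7 → best response News.
Service B against Bundled: payoffs 8, 4, 1 → best response Licensed.
Mutual best responses: (Sports, Sports); (News, News); (Bundled, Licensed).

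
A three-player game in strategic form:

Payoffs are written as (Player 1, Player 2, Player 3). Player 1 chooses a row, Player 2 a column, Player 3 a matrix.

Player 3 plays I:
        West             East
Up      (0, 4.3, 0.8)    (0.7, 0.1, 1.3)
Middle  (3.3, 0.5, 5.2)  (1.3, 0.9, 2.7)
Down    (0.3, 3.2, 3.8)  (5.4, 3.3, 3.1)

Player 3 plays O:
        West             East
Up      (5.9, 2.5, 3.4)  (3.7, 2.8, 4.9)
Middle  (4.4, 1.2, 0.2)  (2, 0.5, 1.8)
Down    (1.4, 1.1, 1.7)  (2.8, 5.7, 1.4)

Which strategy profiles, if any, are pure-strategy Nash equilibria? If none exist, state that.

Player 1 against (West, I): payoffs 0, 3.3, 0.3 → best response Middle.
Player 1 against (West, O): payoffs 5.9, 4.4, 1.4 → best response Up.
Player 1 against (East, I): payoffs 0.7, 1.3, 5.4 → best response Down.
Player 1 against (East, O): payoffs 3.7, 2, 2.8 → best response Up.
Player 2 against (Up, I): payoffs 4.3, 0.1 → best response West.
Player 2 against (Up, O): payoffs 2.5, 2.8 → best response East.
Player 2 against (Middle, I): payoffs 0.5, 0.9 → best response East.
Player 2 against (Middle, O): payoffs 1.2, 0.5 → best response West.
Player 2 against (Down, I): payoffs 3.2, 3.3 → best response East.
Player 2 against (Down, O): payoffs 1.1, 5.7 → best response East.
Player 3 against (Up, West): payoffs 0.8, 3.4 → best response O.
Player 3 against (Up, East): payoffs 1.3, 4.9 → best response O.
Player 3 against (Middle, West): payoffs 5.2, 0.2 → best response I.
Player 3 against (Middle, East): payoffs 2.7, 1.8 → best response I.
Player 3 against (Down, West): payoffs 3.8, 1.7 → best response I.
Player 3 against (Down, East): payoffs 3.1, 1.4 → best response I.
Mutual best responses: (Up, East, O); (Down, East, I).

Pure-strategy Nash equilibria: (Up, East, O), (Down, East, I)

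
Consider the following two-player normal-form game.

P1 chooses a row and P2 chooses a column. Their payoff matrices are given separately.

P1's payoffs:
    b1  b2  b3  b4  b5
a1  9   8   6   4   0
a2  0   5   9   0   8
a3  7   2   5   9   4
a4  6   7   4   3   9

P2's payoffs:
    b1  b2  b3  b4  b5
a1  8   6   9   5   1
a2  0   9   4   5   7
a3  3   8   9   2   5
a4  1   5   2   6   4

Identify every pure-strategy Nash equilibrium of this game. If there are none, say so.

none

(a1, b1): P2 can switch to b3 (8 → 9). Not NE.
(a1, b2): P2 can switch to b1 (6 → 8). Not NE.
(a1, b3): P1 can switch to a2 (6 → 9). Not NE.
(a1, b4): P1 can switch to a3 (4 → 9). Not NE.
(a1, b5): P1 can switch to a2 (0 → 8). Not NE.
(a2, b1): P1 can switch to a1 (0 → 9). Not NE.
(a2, b2): P1 can switch to a1 (5 → 8). Not NE.
(a2, b3): P2 can switch to b2 (4 → 9). Not NE.
(a2, b4): P1 can switch to a1 (0 → 4). Not NE.
(a2, b5): P1 can switch to a4 (8 → 9). Not NE.
(a3, b1): P1 can switch to a1 (7 → 9). Not NE.
(a3, b2): P1 can switch to a1 (2 → 8). Not NE.
(The remaining 8 profiles each have a profitable deviation by the same check.)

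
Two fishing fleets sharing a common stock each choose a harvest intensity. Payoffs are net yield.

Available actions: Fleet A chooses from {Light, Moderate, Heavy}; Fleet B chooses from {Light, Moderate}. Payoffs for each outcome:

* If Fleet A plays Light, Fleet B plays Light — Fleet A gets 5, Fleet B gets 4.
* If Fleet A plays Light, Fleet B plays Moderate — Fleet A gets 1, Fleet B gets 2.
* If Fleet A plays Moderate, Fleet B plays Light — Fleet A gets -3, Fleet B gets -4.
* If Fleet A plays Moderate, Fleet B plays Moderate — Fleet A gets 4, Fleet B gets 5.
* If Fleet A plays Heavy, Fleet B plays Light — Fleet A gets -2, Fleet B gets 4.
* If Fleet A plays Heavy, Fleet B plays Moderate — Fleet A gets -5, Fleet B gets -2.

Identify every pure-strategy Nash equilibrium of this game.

(Light, Light): Fleet A gets 5, best alternative -2; Fleet B gets 4, best alternative 2. No profitable deviation — NE.
(Light, Moderate): Fleet A can switch to Moderate (1 → 4). Not NE.
(Moderate, Light): Fleet A can switch to Light (-3 → 5). Not NE.
(Moderate, Moderate): Fleet A gets 4, best alternative 1; Fleet B gets 5, best alternative -4. No profitable deviation — NE.
(Heavy, Light): Fleet A can switch to Light (-2 → 5). Not NE.
(Heavy, Moderate): Fleet A can switch to Light (-5 → 1). Not NE.

Pure-strategy Nash equilibria: (Light, Light); (Moderate, Moderate)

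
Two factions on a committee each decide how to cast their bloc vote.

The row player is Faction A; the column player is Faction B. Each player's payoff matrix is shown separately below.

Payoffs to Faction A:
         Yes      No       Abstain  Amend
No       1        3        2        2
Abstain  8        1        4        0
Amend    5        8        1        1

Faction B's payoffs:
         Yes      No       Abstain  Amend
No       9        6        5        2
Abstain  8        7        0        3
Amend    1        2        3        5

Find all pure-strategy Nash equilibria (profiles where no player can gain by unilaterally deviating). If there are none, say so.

For each player, find the best response to each opponent profile; mutual best responses are the pure NE.
Faction A against Yes: payoffs 1, 8, 5 → best response Abstain.
Faction A against No: payoffs 3, 1, 8 → best response Amend.
Faction A against Abstain: payoffs 2, 4, 1 → best response Abstain.
Faction A against Amend: payoffs 2, 0, 1 → best response No.
Faction B against No: payoffs 9, 6, 5, 2 → best response Yes.
Faction B against Abstain: payoffs 8, 7, 0, 3 → best response Yes.
Faction B against Amend: payoffs 1, 2, 3, 5 → best response Amend.
Mutual best responses: (Abstain, Yes).

The unique pure-strategy Nash equilibrium is (Abstain, Yes).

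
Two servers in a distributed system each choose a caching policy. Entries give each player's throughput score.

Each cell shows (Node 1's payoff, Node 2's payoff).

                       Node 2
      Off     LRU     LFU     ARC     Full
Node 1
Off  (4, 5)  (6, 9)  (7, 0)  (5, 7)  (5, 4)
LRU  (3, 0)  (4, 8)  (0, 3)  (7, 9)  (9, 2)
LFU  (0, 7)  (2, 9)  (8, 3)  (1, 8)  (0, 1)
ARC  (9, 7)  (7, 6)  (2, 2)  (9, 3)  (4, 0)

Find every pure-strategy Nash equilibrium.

(ARC, Off)

Node 1 against Off: payoffs 4, 3, 0, 9 → best response ARC.
Node 1 against LRU: payoffs 6, 4, 2, 7 → best response ARC.
Node 1 against LFU: payoffs 7, 0, 8, 2 → best response LFU.
Node 1 against ARC: payoffs 5, 7, 1, 9 → best response ARC.
Node 1 against Full: payoffs 5, 9, 0, 4 → best response LRU.
Node 2 against Off: payoffs 5, 9, 0, 7, 4 → best response LRU.
Node 2 against LRU: payoffs 0, 8, 3, 9, 2 → best response ARC.
Node 2 against LFU: payoffs 7, 9, 3, 8, 1 → best response LRU.
Node 2 against ARC: payoffs 7, 6, 2, 3, 0 → best response Off.
Mutual best responses: (ARC, Off).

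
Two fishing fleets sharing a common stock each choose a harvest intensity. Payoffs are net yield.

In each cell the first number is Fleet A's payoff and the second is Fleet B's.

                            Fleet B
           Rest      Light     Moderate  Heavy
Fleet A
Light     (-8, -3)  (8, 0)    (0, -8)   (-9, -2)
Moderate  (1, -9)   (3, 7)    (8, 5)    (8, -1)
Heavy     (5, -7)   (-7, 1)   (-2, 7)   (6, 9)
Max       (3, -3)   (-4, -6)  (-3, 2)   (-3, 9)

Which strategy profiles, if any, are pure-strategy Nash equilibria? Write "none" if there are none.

For each player, find the best response to each opponent profile; mutual best responses are the pure NE.
Fleet A against Rest: payoffs -8, 1, 5, 3 → best response Heavy.
Fleet A against Light: payoffs 8, 3, -7, -4 → best response Light.
Fleet A against Moderate: payoffs 0, 8, -2, -3 → best response Moderate.
Fleet A against Heavy: payoffs -9, 8, 6, -3 → best response Moderate.
Fleet B against Light: payoffs -3, 0, -8, -2 → best response Light.
Fleet B against Moderate: payoffs -9, 7, 5, -1 → best response Light.
Fleet B against Heavy: payoffs -7, 1, 7, 9 → best response Heavy.
Fleet B against Max: payoffs -3, -6, 2, 9 → best response Heavy.
Mutual best responses: (Light, Light).

Pure NE: (Light, Light)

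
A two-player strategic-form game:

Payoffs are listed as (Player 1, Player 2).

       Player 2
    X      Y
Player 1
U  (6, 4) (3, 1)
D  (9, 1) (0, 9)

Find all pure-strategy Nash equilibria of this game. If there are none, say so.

For each strategy profile, look for a profitable unilateral deviation.
(U, X): Player 1 can switch to D (6 → 9). Not NE.
(U, Y): Player 2 can switch to X (1 → 4). Not NE.
(D, X): Player 2 can switch to Y (1 → 9). Not NE.
(D, Y): Player 1 can switch to U (0 → 3). Not NE.

No pure-strategy Nash equilibrium.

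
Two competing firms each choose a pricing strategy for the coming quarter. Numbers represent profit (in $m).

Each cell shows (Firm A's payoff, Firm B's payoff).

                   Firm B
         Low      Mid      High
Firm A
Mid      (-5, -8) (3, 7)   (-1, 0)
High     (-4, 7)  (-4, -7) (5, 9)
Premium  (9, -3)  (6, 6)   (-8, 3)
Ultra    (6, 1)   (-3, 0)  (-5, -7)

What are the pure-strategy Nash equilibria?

Mark each player's best response to every combination of opponents' strategies; a profile where every player is best-responding is a pure Nash equilibrium.
Firm A against Low: payoffs -5, -4, 9, 6 → best response Premium.
Firm A against Mid: payoffs 3, -4, 6, -3 → best response Premium.
Firm A against High: payoffs -1, 5, -8, -5 → best response High.
Firm B against Mid: payoffs -8, 7, 0 → best response Mid.
Firm B against High: payoffs 7, -7, 9 → best response High.
Firm B against Premium: payoffs -3, 6, 3 → best response Mid.
Firm B against Ultra: payoffs 1, 0, -7 → best response Low.
Mutual best responses: (High, High); (Premium, Mid).

Pure-strategy Nash equilibria: (High, High), (Premium, Mid)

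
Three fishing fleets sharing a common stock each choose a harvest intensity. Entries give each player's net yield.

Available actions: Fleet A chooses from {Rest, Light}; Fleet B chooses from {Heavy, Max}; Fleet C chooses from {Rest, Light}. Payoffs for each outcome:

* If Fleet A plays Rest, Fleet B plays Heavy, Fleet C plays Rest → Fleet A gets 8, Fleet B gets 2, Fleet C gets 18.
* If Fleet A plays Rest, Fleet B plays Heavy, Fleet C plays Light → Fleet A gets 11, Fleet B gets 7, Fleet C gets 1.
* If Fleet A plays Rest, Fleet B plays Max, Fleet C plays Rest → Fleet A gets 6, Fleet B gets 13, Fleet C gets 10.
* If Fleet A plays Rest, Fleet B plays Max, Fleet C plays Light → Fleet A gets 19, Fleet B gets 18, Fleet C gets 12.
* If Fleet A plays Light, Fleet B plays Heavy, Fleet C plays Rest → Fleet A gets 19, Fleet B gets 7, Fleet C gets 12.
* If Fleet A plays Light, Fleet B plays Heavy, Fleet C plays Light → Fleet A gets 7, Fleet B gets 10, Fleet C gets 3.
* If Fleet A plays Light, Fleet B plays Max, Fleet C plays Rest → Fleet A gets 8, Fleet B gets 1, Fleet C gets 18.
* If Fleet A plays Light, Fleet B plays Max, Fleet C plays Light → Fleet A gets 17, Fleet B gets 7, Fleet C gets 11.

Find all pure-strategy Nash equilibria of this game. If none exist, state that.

(Rest, Heavy, Rest): Fleet A can switch to Light (8 → 19). Not NE.
(Rest, Heavy, Light): Fleet B can switch to Max (7 → 18). Not NE.
(Rest, Max, Rest): Fleet A can switch to Light (6 → 8). Not NE.
(Rest, Max, Light): Fleet A gets 19, best alternative 17; Fleet B gets 18, best alternative 7; Fleet C gets 12, best alternative 10. No profitable deviation — NE.
(Light, Heavy, Rest): Fleet A gets 19, best alternative 8; Fleet B gets 7, best alternative 1; Fleet C gets 12, best alternative 3. No profitable deviation — NE.
(Light, Heavy, Light): Fleet A can switch to Rest (7 → 11). Not NE.
(Light, Max, Rest): Fleet B can switch to Heavy (1 → 7). Not NE.
(Light, Max, Light): Fleet A can switch to Rest (17 → 19). Not NE.

The pure Nash equilibria are (Rest, Max, Light) and (Light, Heavy, Rest).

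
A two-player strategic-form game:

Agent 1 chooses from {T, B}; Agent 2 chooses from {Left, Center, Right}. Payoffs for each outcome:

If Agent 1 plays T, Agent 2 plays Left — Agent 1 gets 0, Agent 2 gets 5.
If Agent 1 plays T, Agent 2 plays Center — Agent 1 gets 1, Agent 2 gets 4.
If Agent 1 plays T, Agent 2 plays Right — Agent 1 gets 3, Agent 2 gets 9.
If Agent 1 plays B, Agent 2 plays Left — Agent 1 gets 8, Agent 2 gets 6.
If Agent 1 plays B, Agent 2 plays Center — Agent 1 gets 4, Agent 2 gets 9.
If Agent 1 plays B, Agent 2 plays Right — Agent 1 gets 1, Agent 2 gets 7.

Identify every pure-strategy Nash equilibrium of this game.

Pure-strategy Nash equilibria: (T, Right) and (B, Center)

Agent 1 against Left: payoffs 0, 8 → best response B.
Agent 1 against Center: payoffs 1, 4 → best response B.
Agent 1 against Right: payoffs 3, 1 → best response T.
Agent 2 against T: payoffs 5, 4, 9 → best response Right.
Agent 2 against B: payoffs 6, 9, 7 → best response Center.
Mutual best responses: (T, Right); (B, Center).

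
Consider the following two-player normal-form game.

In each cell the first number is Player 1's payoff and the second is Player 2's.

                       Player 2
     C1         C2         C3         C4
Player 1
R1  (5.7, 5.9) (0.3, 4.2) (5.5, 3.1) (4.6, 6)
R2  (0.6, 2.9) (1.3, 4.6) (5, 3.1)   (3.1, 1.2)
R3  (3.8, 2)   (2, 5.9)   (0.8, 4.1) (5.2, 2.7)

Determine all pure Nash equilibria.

Pure NE: (R3, C2)

Mark each player's best response to every combination of opponents' strategies; a profile where every player is best-responding is a pure Nash equilibrium.
Player 1 against C1: payoffs 5.7, 0.6, 3.8 → best response R1.
Player 1 against C2: payoffs 0.3, 1.3, 2 → best response R3.
Player 1 against C3: payoffs 5.5, 5, 0.8 → best response R1.
Player 1 against C4: payoffs 4.6, 3.1, 5.2 → best response R3.
Player 2 against R1: payoffs 5.9, 4.2, 3.1, 6 → best response C4.
Player 2 against R2: payoffs 2.9, 4.6, 3.1, 1.2 → best response C2.
Player 2 against R3: payoffs 2, 5.9, 4.1, 2.7 → best response C2.
Mutual best responses: (R3, C2).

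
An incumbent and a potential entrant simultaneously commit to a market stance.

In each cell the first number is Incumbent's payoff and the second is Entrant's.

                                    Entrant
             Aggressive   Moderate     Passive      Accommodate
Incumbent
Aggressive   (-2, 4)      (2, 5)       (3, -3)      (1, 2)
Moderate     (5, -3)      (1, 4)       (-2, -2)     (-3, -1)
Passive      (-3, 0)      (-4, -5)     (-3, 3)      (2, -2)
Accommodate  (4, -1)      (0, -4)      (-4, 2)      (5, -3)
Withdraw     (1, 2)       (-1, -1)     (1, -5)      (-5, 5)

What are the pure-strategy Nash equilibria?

Pure NE: (Aggressive, Moderate)

Incumbent against Aggressive: payoffs -2, 5, -3, 4, 1 → best response Moderate.
Incumbent against Moderate: payoffs 2, 1, -4, 0, -1 → best response Aggressive.
Incumbent against Passive: payoffs 3, -2, -3, -4, 1 → best response Aggressive.
Incumbent against Accommodate: payoffs 1, -3, 2, 5, -5 → best response Accommodate.
Entrant against Aggressive: payoffs 4, 5, -3, 2 → best response Moderate.
Entrant against Moderate: payoffs -3, 4, -2, -1 → best response Moderate.
Entrant against Passive: payoffs 0, -5, 3, -2 → best response Passive.
Entrant against Accommodate: payoffs -1, -4, 2, -3 → best response Passive.
Entrant against Withdraw: payoffs 2, -1, -5, 5 → best response Accommodate.
Mutual best responses: (Aggressive, Moderate).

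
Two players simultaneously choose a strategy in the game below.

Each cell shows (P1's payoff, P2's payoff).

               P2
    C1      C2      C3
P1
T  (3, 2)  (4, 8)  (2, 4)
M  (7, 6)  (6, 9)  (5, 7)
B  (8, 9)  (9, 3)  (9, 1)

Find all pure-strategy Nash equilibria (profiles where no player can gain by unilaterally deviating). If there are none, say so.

P1 against C1: payoffs 3, 7, 8 → best response B.
P1 against C2: payoffs 4, 6, 9 → best response B.
P1 against C3: payoffs 2, 5, 9 → best response B.
P2 against T: payoffs 2, 8, 4 → best response C2.
P2 against M: payoffs 6, 9, 7 → best response C2.
P2 against B: payoffs 9, 3, 1 → best response C1.
Mutual best responses: (B, C1).

The unique pure-strategy Nash equilibrium is (B, C1).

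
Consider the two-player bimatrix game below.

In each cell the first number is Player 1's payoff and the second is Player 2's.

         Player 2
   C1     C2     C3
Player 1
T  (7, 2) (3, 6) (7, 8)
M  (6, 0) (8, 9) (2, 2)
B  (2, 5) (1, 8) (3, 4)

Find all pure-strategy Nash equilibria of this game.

Mark each player's best response to every combination of opponents' strategies; a profile where every player is best-responding is a pure Nash equilibrium.
Player 1 against C1: payoffs 7, 6, 2 → best response T.
Player 1 against C2: payoffs 3, 8, 1 → best response M.
Player 1 against C3: payoffs 7, 2, 3 → best response T.
Player 2 against T: payoffs 2, 6, 8 → best response C3.
Player 2 against M: payoffs 0, 9, 2 → best response C2.
Player 2 against B: payoffs 5, 8, 4 → best response C2.
Mutual best responses: (T, C3); (M, C2).

Pure-strategy Nash equilibria: (T, C3); (M, C2)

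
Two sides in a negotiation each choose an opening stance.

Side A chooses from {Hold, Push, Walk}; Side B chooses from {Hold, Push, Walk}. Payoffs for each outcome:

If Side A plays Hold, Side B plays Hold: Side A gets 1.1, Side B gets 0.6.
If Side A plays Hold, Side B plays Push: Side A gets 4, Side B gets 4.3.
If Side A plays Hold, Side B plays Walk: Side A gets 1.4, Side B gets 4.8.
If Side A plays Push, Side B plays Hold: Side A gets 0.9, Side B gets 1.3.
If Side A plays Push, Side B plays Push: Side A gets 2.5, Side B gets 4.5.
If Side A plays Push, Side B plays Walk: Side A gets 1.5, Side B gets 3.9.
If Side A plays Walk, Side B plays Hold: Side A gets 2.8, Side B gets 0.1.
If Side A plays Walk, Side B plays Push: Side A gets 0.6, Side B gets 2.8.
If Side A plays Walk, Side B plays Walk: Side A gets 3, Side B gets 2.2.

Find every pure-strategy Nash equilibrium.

No pure-strategy Nash equilibrium.

(Hold, Hold): Side A can switch to Walk (1.1 → 2.8). Not NE.
(Hold, Push): Side B can switch to Walk (4.3 → 4.8). Not NE.
(Hold, Walk): Side A can switch to Push (1.4 → 1.5). Not NE.
(Push, Hold): Side A can switch to Hold (0.9 → 1.1). Not NE.
(Push, Push): Side A can switch to Hold (2.5 → 4). Not NE.
(Push, Walk): Side A can switch to Walk (1.5 → 3). Not NE.
(Walk, Hold): Side B can switch to Push (0.1 → 2.8). Not NE.
(Walk, Push): Side A can switch to Hold (0.6 → 4). Not NE.
(Walk, Walk): Side B can switch to Push (2.2 → 2.8). Not NE.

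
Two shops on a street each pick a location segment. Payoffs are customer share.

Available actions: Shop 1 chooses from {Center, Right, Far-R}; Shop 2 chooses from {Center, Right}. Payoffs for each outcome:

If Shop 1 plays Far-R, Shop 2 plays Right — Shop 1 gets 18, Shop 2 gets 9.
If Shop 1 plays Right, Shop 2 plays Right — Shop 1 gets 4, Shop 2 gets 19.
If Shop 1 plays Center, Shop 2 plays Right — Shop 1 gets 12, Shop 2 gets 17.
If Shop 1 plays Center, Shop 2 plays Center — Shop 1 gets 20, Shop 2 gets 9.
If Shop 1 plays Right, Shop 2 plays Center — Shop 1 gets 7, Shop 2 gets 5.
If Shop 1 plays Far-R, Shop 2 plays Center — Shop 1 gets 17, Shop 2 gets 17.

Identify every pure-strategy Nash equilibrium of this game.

none

(Center, Center): Shop 2 can switch to Right (9 → 17). Not NE.
(Center, Right): Shop 1 can switch to Far-R (12 → 18). Not NE.
(Right, Center): Shop 1 can switch to Center (7 → 20). Not NE.
(Right, Right): Shop 1 can switch to Center (4 → 12). Not NE.
(Far-R, Center): Shop 1 can switch to Center (17 → 20). Not NE.
(Far-R, Right): Shop 2 can switch to Center (9 → 17). Not NE.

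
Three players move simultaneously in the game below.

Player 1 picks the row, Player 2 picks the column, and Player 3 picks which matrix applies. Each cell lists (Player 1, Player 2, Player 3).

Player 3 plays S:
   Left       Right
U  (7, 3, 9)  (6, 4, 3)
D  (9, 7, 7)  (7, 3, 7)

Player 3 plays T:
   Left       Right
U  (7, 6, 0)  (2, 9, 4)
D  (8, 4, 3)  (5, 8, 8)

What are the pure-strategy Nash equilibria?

Pure-strategy Nash equilibria: (D, Left, S) and (D, Right, T)

For each player, find the best response to each opponent profile; mutual best responses are the pure NE.
Player 1 against (Left, S): payoffs 7, 9 → best response D.
Player 1 against (Left, T): payoffs 7, 8 → best response D.
Player 1 against (Right, S): payoffs 6, 7 → best response D.
Player 1 against (Right, T): payoffs 2, 5 → best response D.
Player 2 against (U, S): payoffs 3, 4 → best response Right.
Player 2 against (U, T): payoffs 6, 9 → best response Right.
Player 2 against (D, S): payoffs 7, 3 → best response Left.
Player 2 against (D, T): payoffs 4, 8 → best response Right.
Player 3 against (U, Left): payoffs 9, 0 → best response S.
Player 3 against (U, Right): payoffs 3, 4 → best response T.
Player 3 against (D, Left): payoffs 7, 3 → best response S.
Player 3 against (D, Right): payoffs 7, 8 → best response T.
Mutual best responses: (D, Left, S); (D, Right, T).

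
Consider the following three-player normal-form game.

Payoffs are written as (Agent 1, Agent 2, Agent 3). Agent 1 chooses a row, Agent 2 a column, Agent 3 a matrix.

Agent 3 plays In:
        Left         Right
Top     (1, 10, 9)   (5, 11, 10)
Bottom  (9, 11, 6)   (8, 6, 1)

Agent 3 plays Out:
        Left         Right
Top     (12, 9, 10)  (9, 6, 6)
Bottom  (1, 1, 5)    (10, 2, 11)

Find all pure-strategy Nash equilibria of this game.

For each strategy profile, look for a profitable unilateral deviation.
(Top, Left, In): Agent 1 can switch to Bottom (1 → 9). Not NE.
(Top, Left, Out): Agent 1 gets 12, best alternative 1; Agent 2 gets 9, best alternative 6; Agent 3 gets 10, best alternative 9. No profitable deviation — NE.
(Top, Right, In): Agent 1 can switch to Bottom (5 → 8). Not NE.
(Top, Right, Out): Agent 1 can switch to Bottom (9 → 10). Not NE.
(Bottom, Left, In): Agent 1 gets 9, best alternative 1; Agent 2 gets 11, best alternative 6; Agent 3 gets 6, best alternative 5. No profitable deviation — NE.
(Bottom, Left, Out): Agent 1 can switch to Top (1 → 12). Not NE.
(Bottom, Right, In): Agent 2 can switch to Left (6 → 11). Not NE.
(Bottom, Right, Out): Agent 1 gets 10, best alternative 9; Agent 2 gets 2, best alternative 1; Agent 3 gets 11, best alternative 1. No profitable deviation — NE.

The pure Nash equilibria are (Top, Left, Out), (Bottom, Left, In), (Bottom, Right, Out).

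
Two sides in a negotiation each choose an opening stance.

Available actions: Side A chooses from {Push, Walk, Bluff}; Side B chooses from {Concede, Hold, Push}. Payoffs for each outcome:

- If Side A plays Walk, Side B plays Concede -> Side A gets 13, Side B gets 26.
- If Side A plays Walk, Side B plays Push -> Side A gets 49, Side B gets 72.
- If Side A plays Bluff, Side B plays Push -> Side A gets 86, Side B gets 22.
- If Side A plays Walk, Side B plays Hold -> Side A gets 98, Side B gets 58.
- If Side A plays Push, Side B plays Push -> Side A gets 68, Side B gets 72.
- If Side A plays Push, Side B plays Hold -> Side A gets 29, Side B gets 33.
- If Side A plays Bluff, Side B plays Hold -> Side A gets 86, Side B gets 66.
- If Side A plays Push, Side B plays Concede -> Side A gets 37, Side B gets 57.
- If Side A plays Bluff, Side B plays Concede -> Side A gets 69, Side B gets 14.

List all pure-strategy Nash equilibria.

Check each profile: it is a Nash equilibrium iff no player can strictly gain by switching unilaterally.
(Push, Concede): Side A can switch to Bluff (37 → 69). Not NE.
(Push, Hold): Side A can switch to Walk (29 → 98). Not NE.
(Push, Push): Side A can switch to Bluff (68 → 86). Not NE.
(Walk, Concede): Side A can switch to Push (13 → 37). Not NE.
(Walk, Hold): Side B can switch to Push (58 → 72). Not NE.
(Walk, Push): Side A can switch to Push (49 → 68). Not NE.
(Bluff, Concede): Side B can switch to Hold (14 → 66). Not NE.
(Bluff, Hold): Side A can switch to Walk (86 → 98). Not NE.
(Bluff, Push): Side B can switch to Hold (22 → 66). Not NE.

This game has no pure Nash equilibrium.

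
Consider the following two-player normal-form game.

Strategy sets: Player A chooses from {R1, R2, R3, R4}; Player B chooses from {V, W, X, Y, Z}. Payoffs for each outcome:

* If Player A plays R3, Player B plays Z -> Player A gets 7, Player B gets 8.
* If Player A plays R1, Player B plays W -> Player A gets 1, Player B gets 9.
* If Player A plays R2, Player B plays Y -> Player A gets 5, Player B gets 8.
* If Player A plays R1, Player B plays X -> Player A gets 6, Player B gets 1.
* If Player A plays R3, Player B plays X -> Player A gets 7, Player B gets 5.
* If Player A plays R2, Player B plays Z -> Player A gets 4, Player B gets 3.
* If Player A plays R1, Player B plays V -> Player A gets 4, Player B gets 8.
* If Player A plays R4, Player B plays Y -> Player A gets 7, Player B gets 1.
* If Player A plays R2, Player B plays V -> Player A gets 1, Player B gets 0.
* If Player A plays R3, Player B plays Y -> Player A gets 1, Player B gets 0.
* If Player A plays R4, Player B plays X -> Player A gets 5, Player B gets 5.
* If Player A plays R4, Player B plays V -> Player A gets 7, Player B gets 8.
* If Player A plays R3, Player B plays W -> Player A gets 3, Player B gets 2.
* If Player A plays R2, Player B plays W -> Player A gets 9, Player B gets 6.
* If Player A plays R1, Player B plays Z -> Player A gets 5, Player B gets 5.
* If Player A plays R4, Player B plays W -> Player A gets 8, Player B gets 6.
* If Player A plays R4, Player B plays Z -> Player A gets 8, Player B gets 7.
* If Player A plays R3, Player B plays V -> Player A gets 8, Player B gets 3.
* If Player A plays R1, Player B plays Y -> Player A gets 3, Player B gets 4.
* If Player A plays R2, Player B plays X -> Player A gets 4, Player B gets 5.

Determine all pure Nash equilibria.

Player A against V: payoffs 4, 1, 8, 7 → best response R3.
Player A against W: payoffs 1, 9, 3, 8 → best response R2.
Player A against X: payoffs 6, 4, 7, 5 → best response R3.
Player A against Y: payoffs 3, 5, 1, 7 → best response R4.
Player A against Z: payoffs 5, 4, 7, 8 → best response R4.
Player B against R1: payoffs 8, 9, 1, 4, 5 → best response W.
Player B against R2: payoffs 0, 6, 5, 8, 3 → best response Y.
Player B against R3: payoffs 3, 2, 5, 0, 8 → best response Z.
Player B against R4: payoffs 8, 6, 5, 1, 7 → best response V.
No profile is a mutual best response for all players.

There is no pure-strategy Nash equilibrium.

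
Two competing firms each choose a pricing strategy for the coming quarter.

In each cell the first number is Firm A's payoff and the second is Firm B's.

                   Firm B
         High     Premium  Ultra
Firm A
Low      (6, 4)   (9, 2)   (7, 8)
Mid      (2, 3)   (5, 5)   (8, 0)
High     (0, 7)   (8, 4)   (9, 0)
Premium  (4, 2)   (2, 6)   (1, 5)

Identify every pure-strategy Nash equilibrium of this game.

For each player, find the best response to each opponent profile; mutual best responses are the pure NE.
Firm A against High: payoffs 6, 2, 0, 4 → best response Low.
Firm A against Premium: payoffs 9, 5, 8, 2 → best response Low.
Firm A against Ultra: payoffs 7, 8, 9, 1 → best response High.
Firm B against Low: payoffs 4, 2, 8 → best response Ultra.
Firm B against Mid: payoffs 3, 5, 0 → best response Premium.
Firm B against High: payoffs 7, 4, 0 → best response High.
Firm B against Premium: payoffs 2, 6, 5 → best response Premium.
No profile is a mutual best response for all players.

none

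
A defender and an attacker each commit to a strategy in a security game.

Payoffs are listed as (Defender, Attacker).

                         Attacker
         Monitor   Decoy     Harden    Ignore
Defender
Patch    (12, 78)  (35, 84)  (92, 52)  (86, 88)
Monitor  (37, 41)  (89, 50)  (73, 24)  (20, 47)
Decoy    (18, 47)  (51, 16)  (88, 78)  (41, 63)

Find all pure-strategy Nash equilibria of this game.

The pure Nash equilibria are (Patch, Ignore), (Monitor, Decoy).

Defender against Monitor: payoffs 12, 37, 18 → best response Monitor.
Defender against Decoy: payoffs 35, 89, 51 → best response Monitor.
Defender against Harden: payoffs 92, 73, 88 → best response Patch.
Defender against Ignore: payoffs 86, 20, 41 → best response Patch.
Attacker against Patch: payoffs 78, 84, 52, 88 → best response Ignore.
Attacker against Monitor: payoffs 41, 50, 24, 47 → best response Decoy.
Attacker against Decoy: payoffs 47, 16, 78, 63 → best response Harden.
Mutual best responses: (Patch, Ignore); (Monitor, Decoy).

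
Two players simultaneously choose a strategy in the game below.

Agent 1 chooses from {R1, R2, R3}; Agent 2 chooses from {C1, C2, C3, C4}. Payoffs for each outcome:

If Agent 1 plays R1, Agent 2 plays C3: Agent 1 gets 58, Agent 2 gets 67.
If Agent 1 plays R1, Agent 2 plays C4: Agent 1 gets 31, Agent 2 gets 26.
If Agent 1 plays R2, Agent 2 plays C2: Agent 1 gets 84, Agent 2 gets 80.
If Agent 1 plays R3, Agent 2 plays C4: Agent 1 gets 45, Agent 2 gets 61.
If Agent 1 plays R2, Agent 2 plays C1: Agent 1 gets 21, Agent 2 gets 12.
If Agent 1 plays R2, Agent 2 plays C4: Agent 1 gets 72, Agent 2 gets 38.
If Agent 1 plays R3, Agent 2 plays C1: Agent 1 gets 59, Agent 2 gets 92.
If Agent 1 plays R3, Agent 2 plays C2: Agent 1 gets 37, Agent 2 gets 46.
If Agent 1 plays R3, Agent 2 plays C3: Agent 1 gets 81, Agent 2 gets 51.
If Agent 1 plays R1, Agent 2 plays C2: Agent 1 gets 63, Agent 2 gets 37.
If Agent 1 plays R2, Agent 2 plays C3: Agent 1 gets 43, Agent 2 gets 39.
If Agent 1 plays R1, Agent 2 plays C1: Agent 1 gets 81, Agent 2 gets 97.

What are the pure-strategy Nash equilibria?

(R1, C1), (R2, C2)

(R1, C1): Agent 1 gets 81, best alternative 59; Agent 2 gets 97, best alternative 67. No profitable deviation — NE.
(R1, C2): Agent 1 can switch to R2 (63 → 84). Not NE.
(R1, C3): Agent 1 can switch to R3 (58 → 81). Not NE.
(R1, C4): Agent 1 can switch to R2 (31 → 72). Not NE.
(R2, C1): Agent 1 can switch to R1 (21 → 81). Not NE.
(R2, C2): Agent 1 gets 84, best alternative 63; Agent 2 gets 80, best alternative 39. No profitable deviation — NE.
(R2, C3): Agent 1 can switch to R1 (43 → 58). Not NE.
(R2, C4): Agent 2 can switch to C2 (38 → 80). Not NE.
(The remaining 4 profiles each have a profitable deviation by the same check.)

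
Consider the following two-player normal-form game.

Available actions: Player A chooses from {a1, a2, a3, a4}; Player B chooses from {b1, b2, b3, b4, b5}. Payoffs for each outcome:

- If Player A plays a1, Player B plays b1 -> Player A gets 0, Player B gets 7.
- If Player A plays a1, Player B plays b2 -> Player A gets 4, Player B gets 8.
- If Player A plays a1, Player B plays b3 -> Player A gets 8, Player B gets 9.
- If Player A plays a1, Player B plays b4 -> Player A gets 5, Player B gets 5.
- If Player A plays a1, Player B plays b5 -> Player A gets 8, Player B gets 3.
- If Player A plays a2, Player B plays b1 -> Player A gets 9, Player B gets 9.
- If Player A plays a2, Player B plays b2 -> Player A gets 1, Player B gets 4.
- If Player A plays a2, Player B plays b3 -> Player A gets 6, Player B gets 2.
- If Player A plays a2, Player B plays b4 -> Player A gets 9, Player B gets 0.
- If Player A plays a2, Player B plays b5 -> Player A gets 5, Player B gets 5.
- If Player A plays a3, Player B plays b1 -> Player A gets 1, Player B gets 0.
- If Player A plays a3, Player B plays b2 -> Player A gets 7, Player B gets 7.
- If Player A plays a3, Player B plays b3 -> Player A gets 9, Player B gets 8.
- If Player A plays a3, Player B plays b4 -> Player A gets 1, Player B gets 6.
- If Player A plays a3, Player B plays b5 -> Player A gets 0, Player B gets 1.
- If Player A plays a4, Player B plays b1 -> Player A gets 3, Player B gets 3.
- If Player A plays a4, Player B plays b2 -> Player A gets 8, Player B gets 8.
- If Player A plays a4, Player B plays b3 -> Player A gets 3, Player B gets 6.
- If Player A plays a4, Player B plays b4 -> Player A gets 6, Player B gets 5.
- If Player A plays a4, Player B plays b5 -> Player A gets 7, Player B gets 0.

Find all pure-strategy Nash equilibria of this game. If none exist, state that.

For each strategy profile, look for a profitable unilateral deviation.
(a1, b1): Player A can switch to a2 (0 → 9). Not NE.
(a1, b2): Player A can switch to a3 (4 → 7). Not NE.
(a1, b3): Player A can switch to a3 (8 → 9). Not NE.
(a1, b4): Player A can switch to a2 (5 → 9). Not NE.
(a1, b5): Player B can switch to b1 (3 → 7). Not NE.
(a2, b1): Player A gets 9, best alternative 3; Player B gets 9, best alternative 5. No profitable deviation — NE.
(a2, b2): Player A can switch to a1 (1 → 4). Not NE.
(a3, b3): Player A gets 9, best alternative 8; Player B gets 8, best alternative 7. No profitable deviation — NE.
(a4, b2): Player A gets 8, best alternative 7; Player B gets 8, best alternative 6. No profitable deviation — NE.
(The remaining 11 profiles each have a profitable deviation by the same check.)

The pure Nash equilibria are (a2, b1); (a3, b3); (a4, b2).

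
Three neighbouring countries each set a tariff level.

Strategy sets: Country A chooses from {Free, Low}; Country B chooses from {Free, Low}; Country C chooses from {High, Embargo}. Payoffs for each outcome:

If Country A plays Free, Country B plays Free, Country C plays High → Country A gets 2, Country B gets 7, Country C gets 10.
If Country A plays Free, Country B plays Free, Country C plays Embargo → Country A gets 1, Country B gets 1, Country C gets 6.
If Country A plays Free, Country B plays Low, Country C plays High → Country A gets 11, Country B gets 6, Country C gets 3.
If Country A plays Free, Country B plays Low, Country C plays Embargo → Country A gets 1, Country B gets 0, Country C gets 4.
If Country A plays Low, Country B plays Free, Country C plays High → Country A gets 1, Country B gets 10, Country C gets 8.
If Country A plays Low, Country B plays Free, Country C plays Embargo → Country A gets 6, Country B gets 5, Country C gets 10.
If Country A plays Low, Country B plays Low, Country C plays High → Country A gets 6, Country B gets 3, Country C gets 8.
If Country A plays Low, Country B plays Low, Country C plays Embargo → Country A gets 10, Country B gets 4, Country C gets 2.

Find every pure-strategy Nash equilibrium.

Pure-strategy Nash equilibria: (Free, Free, High) and (Low, Free, Embargo)

Country A against (Free, High): payoffs 2, 1 → best response Free.
Country A against (Free, Embargo): payoffs 1, 6 → best response Low.
Country A against (Low, High): payoffs 11, 6 → best response Free.
Country A against (Low, Embargo): payoffs 1, 10 → best response Low.
Country B against (Free, High): payoffs 7, 6 → best response Free.
Country B against (Free, Embargo): payoffs 1, 0 → best response Free.
Country B against (Low, High): payoffs 10, 3 → best response Free.
Country B against (Low, Embargo): payoffs 5, 4 → best response Free.
Country C against (Free, Free): payoffs 10, 6 → best response High.
Country C against (Free, Low): payoffs 3, 4 → best response Embargo.
Country C against (Low, Free): payoffs 8, 10 → best response Embargo.
Country C against (Low, Low): payoffs 8, 2 → best response High.
Mutual best responses: (Free, Free, High); (Low, Free, Embargo).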